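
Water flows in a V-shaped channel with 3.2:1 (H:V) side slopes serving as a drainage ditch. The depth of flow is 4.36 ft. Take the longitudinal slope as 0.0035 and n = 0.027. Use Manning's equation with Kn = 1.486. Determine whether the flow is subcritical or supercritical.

For a triangular section with side slope z = 3.2: A = zy² = 3.2×4.36² = 60.83 ft²; P = 2y√(1+z²) = 2×4.36×3.353 = 29.23 ft.
Hydraulic radius R = A/P = 60.83/29.23 = 2.081 ft.
V = (1.486/n) R^(2/3) √S = (1.486/0.027) × 2.081^(2/3) × √0.0035 = 5.307 ft/s. Hydraulic depth D_h = A/T = 60.83/27.9 = 2.18 ft.
Froude number Fr = V/√(g·D_h) = 5.307/√(32.2×2.18) = 0.633, which is less than 1, so the flow is subcritical.

subcritical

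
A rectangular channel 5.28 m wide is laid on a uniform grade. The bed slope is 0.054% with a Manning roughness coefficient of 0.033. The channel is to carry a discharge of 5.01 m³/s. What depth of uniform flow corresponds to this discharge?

y_n = 1.42 m

Manning's equation rearranged: A R^(2/3) = nQ / (1·√S) = 0.033 × 5.01 / (√0.00054) = 7.115.
At y = 1.77 m: A R^(2/3) = 9.713 — too large.
At y = 1.03 m: A R^(2/3) = 4.453 — too small.
At y = 1.42 m: A R^(2/3) = 7.109 — close enough.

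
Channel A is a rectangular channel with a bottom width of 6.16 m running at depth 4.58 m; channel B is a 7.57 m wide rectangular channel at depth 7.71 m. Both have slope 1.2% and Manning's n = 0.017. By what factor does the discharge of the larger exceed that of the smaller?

Channel A: Flow area A = b·y = 6.16 × 4.58 = 28.21 m². Wetted perimeter P = b + 2y = 6.16 + 2×4.58 = 15.32 m. Hydraulic radius R = A/P = 28.21/15.32 = 1.842 m. Q_A = (1/0.017)·28.21·1.842^(2/3)·√0.012 = 273.1 m³/s.
Channel B: Flow area A = b·y = 7.57 × 7.71 = 58.36 m². Wetted perimeter P = b + 2y = 7.57 + 2×7.71 = 22.99 m. Hydraulic radius R = A/P = 58.36/22.99 = 2.539 m. Q_B = (1/0.017)·58.36·2.539^(2/3)·√0.012 = 699.9 m³/s.
The larger discharge is 699.9 m³/s and the smaller is 273.1 m³/s; the ratio is 2.56.

2.56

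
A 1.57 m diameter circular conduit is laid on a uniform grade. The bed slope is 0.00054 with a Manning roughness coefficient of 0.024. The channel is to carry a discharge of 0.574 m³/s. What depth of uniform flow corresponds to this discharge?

Manning's equation rearranged: A R^(2/3) = nQ / (1·√S) = 0.024 × 0.574 / (√0.00054) = 0.5928.
Try y = 0.669 m: A R^(2/3) = 0.3922 — short.
Try y = 0.85 m: A R^(2/3) = 0.5925 — matches.

y_n = 0.85 m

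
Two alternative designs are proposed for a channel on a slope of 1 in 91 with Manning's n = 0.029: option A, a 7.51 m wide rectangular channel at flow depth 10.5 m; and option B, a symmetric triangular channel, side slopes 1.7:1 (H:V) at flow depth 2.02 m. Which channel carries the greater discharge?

Channel A: Flow area A = b·y = 7.51 × 10.5 = 78.86 m². Wetted perimeter P = b + 2y = 7.51 + 2×10.5 = 28.51 m. Hydraulic radius R = A/P = 78.86/28.51 = 2.766 m. Q_A = (1/0.029)·78.86·2.766^(2/3)·√0.01099 = 561.6 m³/s.
Channel B: For a triangular section with side slope z = 1.7: A = zy² = 1.7×2.02² = 6.937 m²; P = 2y√(1+z²) = 2×2.02×1.972 = 7.968 m. Hydraulic radius R = A/P = 6.937/7.968 = 0.8706 m. Q_B = (1/0.029)·6.937·0.8706^(2/3)·√0.01099 = 22.86 m³/s.
Q_A = 561.6 m³/s vs Q_B = 22.86 m³/s, so channel A carries more.

channel A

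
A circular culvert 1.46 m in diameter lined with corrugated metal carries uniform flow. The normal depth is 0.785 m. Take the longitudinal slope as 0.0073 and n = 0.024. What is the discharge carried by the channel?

For a circular section of diameter D = 1.46 m at depth y = 0.785 m, the central angle is θ = 2 arccos(1 − 2y/D) = 3.292 rad. Then A = (D²/8)(θ − sin θ) = 0.9173 m² and P = Dθ/2 = 2.403 m.
Hydraulic radius R = A/P = 0.9173/2.403 = 0.3817 m.
Manning's equation: Q = (1/n) A R^(2/3) S^(1/2) = (1/0.024) × 0.9173 × 0.3817^(2/3) × 0.0073^(1/2) = 1.72 m³/s.

Q = 1.72 m³/s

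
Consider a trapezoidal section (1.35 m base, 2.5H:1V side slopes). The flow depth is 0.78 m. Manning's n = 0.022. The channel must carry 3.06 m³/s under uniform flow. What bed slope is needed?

With bottom width b = 1.35 m and side slope z = 2.5: A = (b + zy)y = (1.35 + 2.5×0.78)×0.78 = 2.574 m²; P = b + 2y√(1+z²) = 1.35 + 2×0.78×2.693 = 5.55 m.
Hydraulic radius R = A/P = 2.574/5.55 = 0.4637 m.
From Manning's equation, S = [nQ / (1 A R^(2/3))]² = [0.022 × 3.06 / (1 × 2.574 × 0.4637^(2/3))]² = 0.00191.

S = 0.00191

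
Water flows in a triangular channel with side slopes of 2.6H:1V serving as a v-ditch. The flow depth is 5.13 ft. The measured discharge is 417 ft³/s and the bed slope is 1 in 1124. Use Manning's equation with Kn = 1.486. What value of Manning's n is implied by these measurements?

n = 0.013

For a triangular section with side slope z = 2.6: A = zy² = 2.6×5.13² = 68.42 ft²; P = 2y√(1+z²) = 2×5.13×2.786 = 28.58 ft.
Hydraulic radius R = A/P = 68.42/28.58 = 2.394 ft.
Rearranging Manning's equation: n = (1.486/Q) A R^(2/3) S^(1/2) = (1.486/417) × 68.42 × 2.394^(2/3) × √0.0008897 = 0.013.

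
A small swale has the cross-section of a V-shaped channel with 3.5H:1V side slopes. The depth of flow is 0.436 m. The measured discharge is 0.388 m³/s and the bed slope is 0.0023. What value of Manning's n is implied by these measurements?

For a triangular section with side slope z = 3.5: A = zy² = 3.5×0.436² = 0.6653 m²; P = 2y√(1+z²) = 2×0.436×3.64 = 3.174 m.
Hydraulic radius R = A/P = 0.6653/3.174 = 0.2096 m.
Rearranging Manning's equation: n = (1/Q) A R^(2/3) S^(1/2) = (1/0.388) × 0.6653 × 0.2096^(2/3) × √0.0023 = 0.029.

n = 0.029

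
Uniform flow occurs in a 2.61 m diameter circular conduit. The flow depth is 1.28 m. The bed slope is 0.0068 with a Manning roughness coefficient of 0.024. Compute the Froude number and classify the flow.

For a circular section of diameter D = 2.61 m at depth y = 1.28 m, the central angle is θ = 2 arccos(1 − 2y/D) = 3.103 rad. Then A = (D²/8)(θ − sin θ) = 2.61 m² and P = Dθ/2 = 4.05 m.
Hydraulic radius R = A/P = 2.61/4.05 = 0.6444 m.
V = (1/n) R^(2/3) √S = (1/0.024) × 0.6444^(2/3) × √0.0068 = 2.564 m/s. Hydraulic depth D_h = A/T = 2.61/2.61 = 1 m.
Froude number Fr = V/√(g·D_h) = 2.564/√(9.81×1) = 0.818, which is less than 1, so the flow is subcritical.

subcritical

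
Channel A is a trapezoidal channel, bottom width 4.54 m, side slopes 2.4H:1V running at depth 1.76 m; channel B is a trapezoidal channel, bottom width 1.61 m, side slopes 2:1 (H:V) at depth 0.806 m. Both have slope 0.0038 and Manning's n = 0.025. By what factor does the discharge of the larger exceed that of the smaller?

10.2

Channel A: With bottom width b = 4.54 m and side slope z = 2.4: A = (b + zy)y = (4.54 + 2.4×1.76)×1.76 = 15.42 m²; P = b + 2y√(1+z²) = 4.54 + 2×1.76×2.6 = 13.69 m. Hydraulic radius R = A/P = 15.42/13.69 = 1.127 m. Q_A = (1/0.025)·15.42·1.127^(2/3)·√0.0038 = 41.18 m³/s.
Channel B: With bottom width b = 1.61 m and side slope z = 2: A = (b + zy)y = (1.61 + 2×0.806)×0.806 = 2.597 m²; P = b + 2y√(1+z²) = 1.61 + 2×0.806×2.236 = 5.215 m. Hydraulic radius R = A/P = 2.597/5.215 = 0.498 m. Q_B = (1/0.025)·2.597·0.498^(2/3)·√0.0038 = 4.023 m³/s.
The larger discharge is 41.18 m³/s and the smaller is 4.023 m³/s; the ratio is 10.2.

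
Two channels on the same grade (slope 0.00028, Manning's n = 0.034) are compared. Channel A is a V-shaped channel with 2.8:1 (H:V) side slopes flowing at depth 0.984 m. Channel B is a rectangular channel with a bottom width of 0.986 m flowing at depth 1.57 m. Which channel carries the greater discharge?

Channel A: For a triangular section with side slope z = 2.8: A = zy² = 2.8×0.984² = 2.711 m²; P = 2y√(1+z²) = 2×0.984×2.973 = 5.851 m. Hydraulic radius R = A/P = 2.711/5.851 = 0.4633 m. Q_A = (1/0.034)·2.711·0.4633^(2/3)·√0.00028 = 0.7989 m³/s.
Channel B: Flow area A = b·y = 0.986 × 1.57 = 1.548 m². Wetted perimeter P = b + 2y = 0.986 + 2×1.57 = 4.126 m. Hydraulic radius R = A/P = 1.548/4.126 = 0.3752 m. Q_B = (1/0.034)·1.548·0.3752^(2/3)·√0.00028 = 0.3963 m³/s.
Q_A = 0.7989 m³/s vs Q_B = 0.3963 m³/s, so channel A carries more.

channel A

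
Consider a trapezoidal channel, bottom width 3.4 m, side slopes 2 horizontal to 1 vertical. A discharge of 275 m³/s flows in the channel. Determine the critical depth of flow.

At critical depth, Q² T / (g A³) = 1, i.e. A³/T = Q²/g = 275²/9.81 = 7709.
Trying y = 3.96 m: A³/T = 4682 — too small.
Trying y = 5.24 m: A³/T = 15790 — too large.
Trying y = 4.45 m: A³/T = 7735 — matches.

y_c = 4.45 m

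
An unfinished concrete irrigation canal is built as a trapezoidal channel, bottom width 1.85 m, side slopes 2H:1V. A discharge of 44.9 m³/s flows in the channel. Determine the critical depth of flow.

At critical depth, Q² T / (g A³) = 1, i.e. A³/T = Q²/g = 44.9²/9.81 = 205.5.
Try y = 1.6 m: A³/T = 63.94 — too small.
Try y = 2.55 m: A³/T = 461.9 — too large.
Try y = 2.11 m: A³/T = 204.2 — close enough.

y_c = 2.11 m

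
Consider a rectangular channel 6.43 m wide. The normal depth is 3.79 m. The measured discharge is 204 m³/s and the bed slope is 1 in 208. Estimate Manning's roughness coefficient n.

Flow area A = b·y = 6.43 × 3.79 = 24.37 m². Wetted perimeter P = b + 2y = 6.43 + 2×3.79 = 14.01 m.
Hydraulic radius R = A/P = 24.37/14.01 = 1.739 m.
Rearranging Manning's equation: n = (1/Q) A R^(2/3) S^(1/2) = (1/204) × 24.37 × 1.739^(2/3) × √0.004808 = 0.012.

n = 0.012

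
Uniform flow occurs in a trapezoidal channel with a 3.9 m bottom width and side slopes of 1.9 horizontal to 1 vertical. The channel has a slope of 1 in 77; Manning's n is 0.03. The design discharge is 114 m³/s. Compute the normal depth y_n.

Manning's equation rearranged: A R^(2/3) = nQ / (1·√S) = 0.03 × 114 / (√0.01299) = 30.01.
At y = 3.03 m: A R^(2/3) = 42.17 — too large.
At y = 2.17 m: A R^(2/3) = 20.92 — too small.
At y = 2.58 m: A R^(2/3) = 29.97 — matches.

y_n = 2.58 m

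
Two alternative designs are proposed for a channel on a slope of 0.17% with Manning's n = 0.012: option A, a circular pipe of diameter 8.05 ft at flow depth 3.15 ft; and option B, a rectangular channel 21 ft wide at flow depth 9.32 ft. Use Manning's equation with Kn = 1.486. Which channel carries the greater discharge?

channel B

Channel A: For a circular section of diameter D = 8.05 ft at depth y = 3.15 ft, the central angle is θ = 2 arccos(1 − 2y/D) = 2.703 rad. Then A = (D²/8)(θ − sin θ) = 18.46 ft² and P = Dθ/2 = 10.88 ft. Hydraulic radius R = A/P = 18.46/10.88 = 1.697 ft. Q_A = (1.486/0.012)·18.46·1.697^(2/3)·√0.0017 = 134.1 ft³/s.
Channel B: Flow area A = b·y = 21 × 9.32 = 195.7 ft². Wetted perimeter P = b + 2y = 21 + 2×9.32 = 39.64 ft. Hydraulic radius R = A/P = 195.7/39.64 = 4.937 ft. Q_B = (1.486/0.012)·195.7·4.937^(2/3)·√0.0017 = 2898 ft³/s.
Q_A = 134.1 ft³/s vs Q_B = 2898 ft³/s, so channel B carries more.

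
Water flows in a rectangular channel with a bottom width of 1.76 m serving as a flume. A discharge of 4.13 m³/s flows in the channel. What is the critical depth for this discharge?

For a rectangular channel, critical depth y_c = (q²/g)^(1/3) where q = Q/b = 4.13/1.76 = 2.347 m²/s.
So y_c = (2.347²/9.81)^(1/3) = 0.825 m.

y_c = 0.825 m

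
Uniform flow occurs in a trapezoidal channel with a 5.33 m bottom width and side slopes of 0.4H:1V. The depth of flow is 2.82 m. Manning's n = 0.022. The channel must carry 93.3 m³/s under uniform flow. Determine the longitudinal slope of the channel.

S = 0.00681

With bottom width b = 5.33 m and side slope z = 0.4: A = (b + zy)y = (5.33 + 0.4×2.82)×2.82 = 18.21 m²; P = b + 2y√(1+z²) = 5.33 + 2×2.82×1.077 = 11.4 m.
Hydraulic radius R = A/P = 18.21/11.4 = 1.597 m.
From Manning's equation, S = [nQ / (1 A R^(2/3))]² = [0.022 × 93.3 / (1 × 18.21 × 1.597^(2/3))]² = 0.00681.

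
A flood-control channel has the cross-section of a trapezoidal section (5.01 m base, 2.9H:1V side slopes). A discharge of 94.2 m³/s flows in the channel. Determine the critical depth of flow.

At critical depth, Q² T / (g A³) = 1, i.e. A³/T = Q²/g = 94.2²/9.81 = 904.6.
At y = 2.77 m: A³/T = 2238 — high.
At y = 1.98 m: A³/T = 585 — low.
At y = 2.21 m: A³/T = 901.5 — matches.

y_c = 2.21 m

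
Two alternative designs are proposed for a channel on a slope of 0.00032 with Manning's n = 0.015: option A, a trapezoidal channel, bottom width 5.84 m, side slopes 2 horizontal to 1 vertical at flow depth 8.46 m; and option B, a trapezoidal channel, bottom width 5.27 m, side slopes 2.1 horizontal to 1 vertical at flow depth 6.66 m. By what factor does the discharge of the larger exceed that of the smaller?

Channel A: With bottom width b = 5.84 m and side slope z = 2: A = (b + zy)y = (5.84 + 2×8.46)×8.46 = 192.5 m²; P = b + 2y√(1+z²) = 5.84 + 2×8.46×2.236 = 43.67 m. Hydraulic radius R = A/P = 192.5/43.67 = 4.409 m. Q_A = (1/0.015)·192.5·4.409^(2/3)·√0.00032 = 617.4 m³/s.
Channel B: With bottom width b = 5.27 m and side slope z = 2.1: A = (b + zy)y = (5.27 + 2.1×6.66)×6.66 = 128.2 m²; P = b + 2y√(1+z²) = 5.27 + 2×6.66×2.326 = 36.25 m. Hydraulic radius R = A/P = 128.2/36.25 = 3.538 m. Q_B = (1/0.015)·128.2·3.538^(2/3)·√0.00032 = 355.1 m³/s.
The larger discharge is 617.4 m³/s and the smaller is 355.1 m³/s; the ratio is 1.74.

1.74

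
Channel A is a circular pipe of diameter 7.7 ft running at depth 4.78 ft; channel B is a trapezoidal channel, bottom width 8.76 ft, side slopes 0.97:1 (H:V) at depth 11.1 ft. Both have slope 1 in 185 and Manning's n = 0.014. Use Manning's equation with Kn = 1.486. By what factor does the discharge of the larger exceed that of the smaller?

Channel A: For a circular section of diameter D = 7.7 ft at depth y = 4.78 ft, the central angle is θ = 2 arccos(1 − 2y/D) = 3.63 rad. Then A = (D²/8)(θ − sin θ) = 30.37 ft² and P = Dθ/2 = 13.97 ft. Hydraulic radius R = A/P = 30.37/13.97 = 2.174 ft. Q_A = (1.486/0.014)·30.37·2.174^(2/3)·√0.005405 = 397.7 ft³/s.
Channel B: With bottom width b = 8.76 ft and side slope z = 0.97: A = (b + zy)y = (8.76 + 0.97×11.1)×11.1 = 216.7 ft²; P = b + 2y√(1+z²) = 8.76 + 2×11.1×1.393 = 39.69 ft. Hydraulic radius R = A/P = 216.7/39.69 = 5.461 ft. Q_B = (1.486/0.014)·216.7·5.461^(2/3)·√0.005405 = 5246 ft³/s.
The larger discharge is 5246 ft³/s and the smaller is 397.7 ft³/s; the ratio is 13.2.

13.2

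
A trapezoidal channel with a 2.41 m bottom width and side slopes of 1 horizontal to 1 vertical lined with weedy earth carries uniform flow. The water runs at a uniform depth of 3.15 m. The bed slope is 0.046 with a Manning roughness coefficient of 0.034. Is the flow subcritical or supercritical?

With bottom width b = 2.41 m and side slope z = 1: A = (b + zy)y = (2.41 + 1×3.15)×3.15 = 17.51 m²; P = b + 2y√(1+z²) = 2.41 + 2×3.15×1.414 = 11.32 m.
Hydraulic radius R = A/P = 17.51/11.32 = 1.547 m.
V = (1/n) R^(2/3) √S = (1/0.034) × 1.547^(2/3) × √0.046 = 8.439 m/s. Hydraulic depth D_h = A/T = 17.51/8.71 = 2.011 m.
Froude number Fr = V/√(g·D_h) = 8.439/√(9.81×2.011) = 1.9, which is greater than 1, so the flow is supercritical.

supercritical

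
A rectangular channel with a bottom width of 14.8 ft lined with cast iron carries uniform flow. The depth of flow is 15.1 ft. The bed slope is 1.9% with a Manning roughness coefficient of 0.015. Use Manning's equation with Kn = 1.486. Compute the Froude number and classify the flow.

supercritical

Flow area A = b·y = 14.8 × 15.1 = 223.5 ft². Wetted perimeter P = b + 2y = 14.8 + 2×15.1 = 45 ft.
Hydraulic radius R = A/P = 223.5/45 = 4.966 ft.
V = (1.486/n) R^(2/3) √S = (1.486/0.015) × 4.966^(2/3) × √0.019 = 39.75 ft/s. Hydraulic depth D_h = A/T = 223.5/14.8 = 15.1 ft.
Froude number Fr = V/√(g·D_h) = 39.75/√(32.2×15.1) = 1.8, which is greater than 1, so the flow is supercritical.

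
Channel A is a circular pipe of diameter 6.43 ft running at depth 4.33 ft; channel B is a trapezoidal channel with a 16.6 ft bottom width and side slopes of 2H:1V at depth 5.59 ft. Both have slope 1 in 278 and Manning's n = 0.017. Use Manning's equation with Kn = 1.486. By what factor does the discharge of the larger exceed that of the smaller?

Channel A: For a circular section of diameter D = 6.43 ft at depth y = 4.33 ft, the central angle is θ = 2 arccos(1 − 2y/D) = 3.85 rad. Then A = (D²/8)(θ − sin θ) = 23.26 ft² and P = Dθ/2 = 12.38 ft. Hydraulic radius R = A/P = 23.26/12.38 = 1.879 ft. Q_A = (1.486/0.017)·23.26·1.879^(2/3)·√0.003597 = 185.7 ft³/s.
Channel B: With bottom width b = 16.6 ft and side slope z = 2: A = (b + zy)y = (16.6 + 2×5.59)×5.59 = 155.3 ft²; P = b + 2y√(1+z²) = 16.6 + 2×5.59×2.236 = 41.6 ft. Hydraulic radius R = A/P = 155.3/41.6 = 3.733 ft. Q_B = (1.486/0.017)·155.3·3.733^(2/3)·√0.003597 = 1959 ft³/s.
The larger discharge is 1959 ft³/s and the smaller is 185.7 ft³/s; the ratio is 10.6.

10.6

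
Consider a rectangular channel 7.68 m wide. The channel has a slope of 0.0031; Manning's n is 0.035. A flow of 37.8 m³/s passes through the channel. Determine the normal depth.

Manning's equation rearranged: A R^(2/3) = nQ / (1·√S) = 0.035 × 37.8 / (√0.0031) = 23.76.
At y = 2.72 m: A R^(2/3) = 28.48 — high.
At y = 1.82 m: A R^(2/3) = 16.09 — low.
At y = 2.39 m: A R^(2/3) = 23.76 — ≈ 23.76.

y_n = 2.39 m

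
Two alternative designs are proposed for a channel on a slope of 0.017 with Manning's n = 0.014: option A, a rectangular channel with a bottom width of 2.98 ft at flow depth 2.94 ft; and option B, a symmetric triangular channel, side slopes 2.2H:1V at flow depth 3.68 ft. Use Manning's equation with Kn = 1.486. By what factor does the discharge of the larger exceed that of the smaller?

4.83

Channel A: Flow area A = b·y = 2.98 × 2.94 = 8.761 ft². Wetted perimeter P = b + 2y = 2.98 + 2×2.94 = 8.86 ft. Hydraulic radius R = A/P = 8.761/8.86 = 0.9888 ft. Q_A = (1.486/0.014)·8.761·0.9888^(2/3)·√0.017 = 120.3 ft³/s.
Channel B: For a triangular section with side slope z = 2.2: A = zy² = 2.2×3.68² = 29.79 ft²; P = 2y√(1+z²) = 2×3.68×2.417 = 17.79 ft. Hydraulic radius R = A/P = 29.79/17.79 = 1.675 ft. Q_B = (1.486/0.014)·29.79·1.675^(2/3)·√0.017 = 581.6 ft³/s.
The larger discharge is 581.6 ft³/s and the smaller is 120.3 ft³/s; the ratio is 4.83.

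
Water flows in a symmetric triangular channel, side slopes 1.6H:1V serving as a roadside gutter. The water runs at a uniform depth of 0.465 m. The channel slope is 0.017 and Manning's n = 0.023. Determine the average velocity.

V = 1.92 m/s

For a triangular section with side slope z = 1.6: A = zy² = 1.6×0.465² = 0.346 m²; P = 2y√(1+z²) = 2×0.465×1.887 = 1.755 m.
Hydraulic radius R = A/P = 0.346/1.755 = 0.1972 m.
From Manning's equation, V = (1/n) R^(2/3) S^(1/2) = (1/0.023) × 0.1972^(2/3) × 0.017^(1/2) = 1.92 m/s.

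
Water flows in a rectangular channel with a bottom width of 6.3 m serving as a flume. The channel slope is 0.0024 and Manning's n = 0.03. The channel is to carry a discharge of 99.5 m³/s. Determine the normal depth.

Manning's equation rearranged: A R^(2/3) = nQ / (1·√S) = 0.03 × 99.5 / (√0.0024) = 60.93.
At y = 4.61 m: A R^(2/3) = 44.1 — low.
At y = 7.55 m: A R^(2/3) = 81.01 — high.
At y = 5.97 m: A R^(2/3) = 60.93 — matches.

y_n = 5.97 m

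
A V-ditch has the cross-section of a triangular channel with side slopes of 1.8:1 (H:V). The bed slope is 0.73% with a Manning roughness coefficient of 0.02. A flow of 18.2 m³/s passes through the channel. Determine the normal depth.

Manning's equation rearranged: A R^(2/3) = nQ / (1·√S) = 0.02 × 18.2 / (√0.0073) = 4.26.
Try y = 1.97 m: A R^(2/3) = 6.322 — high.
Try y = 1.49 m: A R^(2/3) = 3.002 — low.
Try y = 1.7 m: A R^(2/3) = 4.268 — close enough.

y_n = 1.7 m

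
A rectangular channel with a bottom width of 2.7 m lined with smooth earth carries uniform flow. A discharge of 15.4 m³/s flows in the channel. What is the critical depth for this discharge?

For a rectangular channel, critical depth y_c = (q²/g)^(1/3) where q = Q/b = 15.4/2.7 = 5.704 m²/s.
So y_c = (5.704²/9.81)^(1/3) = 1.49 m.

y_c = 1.49 m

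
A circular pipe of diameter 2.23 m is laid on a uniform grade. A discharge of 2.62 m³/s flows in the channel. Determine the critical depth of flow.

y_c = 0.742 m

At critical depth, Q² T / (g A³) = 1, i.e. A³/T = Q²/g = 2.62²/9.81 = 0.6997.
Try y = 0.908 m: A³/T = 1.522 — high.
Try y = 0.604 m: A³/T = 0.3149 — low.
Try y = 0.742 m: A³/T = 0.6992 — close enough.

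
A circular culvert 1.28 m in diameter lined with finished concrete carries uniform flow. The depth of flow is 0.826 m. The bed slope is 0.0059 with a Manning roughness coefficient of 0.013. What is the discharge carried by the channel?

For a circular section of diameter D = 1.28 m at depth y = 0.826 m, the central angle is θ = 2 arccos(1 − 2y/D) = 3.731 rad. Then A = (D²/8)(θ − sin θ) = 0.8781 m² and P = Dθ/2 = 2.388 m.
Hydraulic radius R = A/P = 0.8781/2.388 = 0.3677 m.
Manning's equation: Q = (1/n) A R^(2/3) S^(1/2) = (1/0.013) × 0.8781 × 0.3677^(2/3) × 0.0059^(1/2) = 2.66 m³/s.

Q = 2.66 m³/s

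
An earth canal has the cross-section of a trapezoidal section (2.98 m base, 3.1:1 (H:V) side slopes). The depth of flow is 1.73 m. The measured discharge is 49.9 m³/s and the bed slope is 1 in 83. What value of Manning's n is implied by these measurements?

n = 0.032

With bottom width b = 2.98 m and side slope z = 3.1: A = (b + zy)y = (2.98 + 3.1×1.73)×1.73 = 14.43 m²; P = b + 2y√(1+z²) = 2.98 + 2×1.73×3.257 = 14.25 m.
Hydraulic radius R = A/P = 14.43/14.25 = 1.013 m.
Rearranging Manning's equation: n = (1/Q) A R^(2/3) S^(1/2) = (1/49.9) × 14.43 × 1.013^(2/3) × √0.01205 = 0.032.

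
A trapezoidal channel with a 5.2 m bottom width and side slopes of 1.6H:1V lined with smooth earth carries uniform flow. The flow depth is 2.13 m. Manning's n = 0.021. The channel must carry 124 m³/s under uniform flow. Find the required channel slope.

S = 0.0131

With bottom width b = 5.2 m and side slope z = 1.6: A = (b + zy)y = (5.2 + 1.6×2.13)×2.13 = 18.34 m²; P = b + 2y√(1+z²) = 5.2 + 2×2.13×1.887 = 13.24 m.
Hydraulic radius R = A/P = 18.34/13.24 = 1.385 m.
From Manning's equation, S = [nQ / (1 A R^(2/3))]² = [0.021 × 124 / (1 × 18.34 × 1.385^(2/3))]² = 0.0131.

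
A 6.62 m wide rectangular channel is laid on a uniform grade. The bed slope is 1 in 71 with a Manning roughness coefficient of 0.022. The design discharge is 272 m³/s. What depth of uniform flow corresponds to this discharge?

y_n = 4.85 m

Manning's equation rearranged: A R^(2/3) = nQ / (1·√S) = 0.022 × 272 / (√0.01408) = 50.42.
Trying y = 3.81 m: A R^(2/3) = 36.92 — short.
Trying y = 5.52 m: A R^(2/3) = 59.34 — over.
Trying y = 4.85 m: A R^(2/3) = 50.41 — close enough.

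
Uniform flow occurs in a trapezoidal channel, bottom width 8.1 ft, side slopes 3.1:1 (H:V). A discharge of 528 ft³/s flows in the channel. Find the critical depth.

y_c = 3.39 ft

At critical depth, Q² T / (g A³) = 1, i.e. A³/T = Q²/g = 528²/32.2 = 8658.
Try y = 4.14 ft: A³/T = 19280 — too large.
Try y = 2.45 ft: A³/T = 2441 — too small.
Try y = 3.39 ft: A³/T = 8622 — ≈ 8658.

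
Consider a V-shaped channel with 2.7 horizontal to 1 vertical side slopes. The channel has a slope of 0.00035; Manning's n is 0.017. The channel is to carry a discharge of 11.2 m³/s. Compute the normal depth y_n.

Manning's equation rearranged: A R^(2/3) = nQ / (1·√S) = 0.017 × 11.2 / (√0.00035) = 10.18.
At y = 2.34 m: A R^(2/3) = 15.73 — too large.
At y = 1.78 m: A R^(2/3) = 7.583 — too small.
At y = 1.99 m: A R^(2/3) = 10.21 — close enough.

y_n = 1.99 m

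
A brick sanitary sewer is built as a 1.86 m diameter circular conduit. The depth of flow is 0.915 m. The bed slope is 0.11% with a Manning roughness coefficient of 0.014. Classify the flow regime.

subcritical

For a circular section of diameter D = 1.86 m at depth y = 0.915 m, the central angle is θ = 2 arccos(1 − 2y/D) = 3.109 rad. Then A = (D²/8)(θ − sin θ) = 1.331 m² and P = Dθ/2 = 2.892 m.
Hydraulic radius R = A/P = 1.331/2.892 = 0.4602 m.
V = (1/n) R^(2/3) √S = (1/0.014) × 0.4602^(2/3) × √0.0011 = 1.412 m/s. Hydraulic depth D_h = A/T = 1.331/1.86 = 0.7155 m.
Froude number Fr = V/√(g·D_h) = 1.412/√(9.81×0.7155) = 0.533, which is less than 1, so the flow is subcritical.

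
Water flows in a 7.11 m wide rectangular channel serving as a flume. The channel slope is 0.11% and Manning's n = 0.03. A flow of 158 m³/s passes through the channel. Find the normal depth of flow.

Manning's equation rearranged: A R^(2/3) = nQ / (1·√S) = 0.03 × 158 / (√0.0011) = 142.9.
Trying y = 8.29 m: A R^(2/3) = 108.2 — short.
Trying y = 12.9 m: A R^(2/3) = 181.6 — over.
Trying y = 10.5 m: A R^(2/3) = 143.2 — ≈ 142.9.

y_n = 10.5 m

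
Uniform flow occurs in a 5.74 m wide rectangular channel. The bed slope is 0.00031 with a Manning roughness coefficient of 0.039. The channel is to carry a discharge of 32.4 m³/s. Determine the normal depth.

y_n = 7.66 m

Manning's equation rearranged: A R^(2/3) = nQ / (1·√S) = 0.039 × 32.4 / (√0.00031) = 71.77.
Trying y = 6.71 m: A R^(2/3) = 61.35 — too small.
Trying y = 9.37 m: A R^(2/3) = 90.9 — too large.
Trying y = 7.66 m: A R^(2/3) = 71.82 — matches.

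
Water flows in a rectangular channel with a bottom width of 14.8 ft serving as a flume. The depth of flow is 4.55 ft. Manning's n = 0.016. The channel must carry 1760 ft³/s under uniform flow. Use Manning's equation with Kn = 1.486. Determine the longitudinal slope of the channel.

Flow area A = b·y = 14.8 × 4.55 = 67.34 ft². Wetted perimeter P = b + 2y = 14.8 + 2×4.55 = 23.9 ft.
Hydraulic radius R = A/P = 67.34/23.9 = 2.818 ft.
From Manning's equation, S = [nQ / (1.486 A R^(2/3))]² = [0.016 × 1760 / (1.486 × 67.34 × 2.818^(2/3))]² = 0.0199.

S = 0.0199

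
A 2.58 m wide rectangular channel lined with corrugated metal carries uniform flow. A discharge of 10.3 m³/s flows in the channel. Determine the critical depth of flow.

y_c = 1.18 m

For a rectangular channel, critical depth y_c = (q²/g)^(1/3) where q = Q/b = 10.3/2.58 = 3.992 m²/s.
So y_c = (3.992²/9.81)^(1/3) = 1.18 m.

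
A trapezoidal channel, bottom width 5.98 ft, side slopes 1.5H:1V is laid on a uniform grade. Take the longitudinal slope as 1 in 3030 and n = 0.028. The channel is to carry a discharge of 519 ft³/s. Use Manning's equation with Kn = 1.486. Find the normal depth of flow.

Manning's equation rearranged: A R^(2/3) = nQ / (1.486·√S) = 0.028 × 519 / (1.486 × √0.00033) = 538.3.
At y = 10.5 ft: A R^(2/3) = 685.2 — over.
At y = 9.45 ft: A R^(2/3) = 538.6 — matches.

y_n = 9.45 ft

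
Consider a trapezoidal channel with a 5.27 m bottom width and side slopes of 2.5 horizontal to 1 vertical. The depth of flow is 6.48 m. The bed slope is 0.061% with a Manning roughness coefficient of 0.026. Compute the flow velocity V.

With bottom width b = 5.27 m and side slope z = 2.5: A = (b + zy)y = (5.27 + 2.5×6.48)×6.48 = 139.1 m²; P = b + 2y√(1+z²) = 5.27 + 2×6.48×2.693 = 40.17 m.
Hydraulic radius R = A/P = 139.1/40.17 = 3.464 m.
From Manning's equation, V = (1/n) R^(2/3) S^(1/2) = (1/0.026) × 3.464^(2/3) × 0.00061^(1/2) = 2.17 m/s.

V = 2.17 m/s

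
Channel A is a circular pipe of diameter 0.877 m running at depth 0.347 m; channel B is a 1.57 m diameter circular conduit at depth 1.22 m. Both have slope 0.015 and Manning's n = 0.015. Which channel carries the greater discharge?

Channel A: For a circular section of diameter D = 0.877 m at depth y = 0.347 m, the central angle is θ = 2 arccos(1 − 2y/D) = 2.721 rad. Then A = (D²/8)(θ − sin θ) = 0.2224 m² and P = Dθ/2 = 1.193 m. Hydraulic radius R = A/P = 0.2224/1.193 = 0.1864 m. Q_A = (1/0.015)·0.2224·0.1864^(2/3)·√0.015 = 0.5924 m³/s.
Channel B: For a circular section of diameter D = 1.57 m at depth y = 1.22 m, the central angle is θ = 2 arccos(1 − 2y/D) = 4.316 rad. Then A = (D²/8)(θ − sin θ) = 1.614 m² and P = Dθ/2 = 3.388 m. Hydraulic radius R = A/P = 1.614/3.388 = 0.4764 m. Q_B = (1/0.015)·1.614·0.4764^(2/3)·√0.015 = 8.039 m³/s.
Q_A = 0.5924 m³/s vs Q_B = 8.039 m³/s, so channel B carries more.

channel B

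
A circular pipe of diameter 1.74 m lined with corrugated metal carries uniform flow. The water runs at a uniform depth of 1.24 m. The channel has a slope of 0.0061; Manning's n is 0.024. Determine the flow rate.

For a circular section of diameter D = 1.74 m at depth y = 1.24 m, the central angle is θ = 2 arccos(1 − 2y/D) = 4.02 rad. Then A = (D²/8)(θ − sin θ) = 1.813 m² and P = Dθ/2 = 3.498 m.
Hydraulic radius R = A/P = 1.813/3.498 = 0.5183 m.
Manning's equation: Q = (1/n) A R^(2/3) S^(1/2) = (1/0.024) × 1.813 × 0.5183^(2/3) × 0.0061^(1/2) = 3.81 m³/s.

Q = 3.81 m³/s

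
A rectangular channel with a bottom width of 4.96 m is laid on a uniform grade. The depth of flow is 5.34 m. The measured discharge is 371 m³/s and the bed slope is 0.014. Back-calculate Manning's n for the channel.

Flow area A = b·y = 4.96 × 5.34 = 26.49 m². Wetted perimeter P = b + 2y = 4.96 + 2×5.34 = 15.64 m.
Hydraulic radius R = A/P = 26.49/15.64 = 1.694 m.
Rearranging Manning's equation: n = (1/Q) A R^(2/3) S^(1/2) = (1/371) × 26.49 × 1.694^(2/3) × √0.014 = 0.012.

n = 0.012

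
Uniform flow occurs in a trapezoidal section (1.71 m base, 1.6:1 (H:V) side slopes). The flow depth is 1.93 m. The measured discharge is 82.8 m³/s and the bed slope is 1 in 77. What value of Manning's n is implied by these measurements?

With bottom width b = 1.71 m and side slope z = 1.6: A = (b + zy)y = (1.71 + 1.6×1.93)×1.93 = 9.26 m²; P = b + 2y√(1+z²) = 1.71 + 2×1.93×1.887 = 8.993 m.
Hydraulic radius R = A/P = 9.26/8.993 = 1.03 m.
Rearranging Manning's equation: n = (1/Q) A R^(2/3) S^(1/2) = (1/82.8) × 9.26 × 1.03^(2/3) × √0.01299 = 0.013.

n = 0.013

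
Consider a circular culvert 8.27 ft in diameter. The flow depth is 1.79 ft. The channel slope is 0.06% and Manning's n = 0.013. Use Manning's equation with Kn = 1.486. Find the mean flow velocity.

V = 2.93 ft/s

For a circular section of diameter D = 8.27 ft at depth y = 1.79 ft, the central angle is θ = 2 arccos(1 − 2y/D) = 1.936 rad. Then A = (D²/8)(θ − sin θ) = 8.561 ft² and P = Dθ/2 = 8.004 ft.
Hydraulic radius R = A/P = 8.561/8.004 = 1.07 ft.
From Manning's equation, V = (1.486/n) R^(2/3) S^(1/2) = (1.486/0.013) × 1.07^(2/3) × 0.0006^(1/2) = 2.93 ft/s.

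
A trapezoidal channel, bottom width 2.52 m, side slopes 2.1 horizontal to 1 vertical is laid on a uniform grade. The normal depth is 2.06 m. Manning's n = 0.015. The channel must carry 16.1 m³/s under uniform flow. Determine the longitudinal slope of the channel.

S = 0.000239

With bottom width b = 2.52 m and side slope z = 2.1: A = (b + zy)y = (2.52 + 2.1×2.06)×2.06 = 14.1 m²; P = b + 2y√(1+z²) = 2.52 + 2×2.06×2.326 = 12.1 m.
Hydraulic radius R = A/P = 14.1/12.1 = 1.165 m.
From Manning's equation, S = [nQ / (1 A R^(2/3))]² = [0.015 × 16.1 / (1 × 14.1 × 1.165^(2/3))]² = 0.000239.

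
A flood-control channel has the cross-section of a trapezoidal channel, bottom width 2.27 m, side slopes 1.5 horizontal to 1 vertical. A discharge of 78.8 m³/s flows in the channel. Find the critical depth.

At critical depth, Q² T / (g A³) = 1, i.e. A³/T = Q²/g = 78.8²/9.81 = 633.
Trying y = 2.26 m: A³/T = 231.3 — low.
Trying y = 3.24 m: A³/T = 1028 — high.
Trying y = 2.89 m: A³/T = 635.8 — matches.

y_c = 2.89 m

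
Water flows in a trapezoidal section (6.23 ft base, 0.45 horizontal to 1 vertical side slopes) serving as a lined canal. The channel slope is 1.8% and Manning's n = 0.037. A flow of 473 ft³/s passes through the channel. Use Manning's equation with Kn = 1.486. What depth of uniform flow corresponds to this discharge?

y_n = 5.39 ft

Manning's equation rearranged: A R^(2/3) = nQ / (1.486·√S) = 0.037 × 473 / (1.486 × √0.018) = 87.78.
Trying y = 6.44 ft: A R^(2/3) = 119.2 — high.
Trying y = 4.8 ft: A R^(2/3) = 72.26 — low.
Trying y = 5.39 ft: A R^(2/3) = 87.86 — ≈ 87.78.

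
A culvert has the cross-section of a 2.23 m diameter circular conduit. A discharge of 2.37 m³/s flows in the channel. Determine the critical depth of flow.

At critical depth, Q² T / (g A³) = 1, i.e. A³/T = Q²/g = 2.37²/9.81 = 0.5726.
Trying y = 0.765 m: A³/T = 0.7866 — high.
Trying y = 0.527 m: A³/T = 0.1851 — low.
Trying y = 0.705 m: A³/T = 0.5737 — close enough.

y_c = 0.705 m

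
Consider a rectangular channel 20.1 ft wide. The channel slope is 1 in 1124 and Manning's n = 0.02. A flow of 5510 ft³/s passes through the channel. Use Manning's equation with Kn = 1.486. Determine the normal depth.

y_n = 31.9 ft

Manning's equation rearranged: A R^(2/3) = nQ / (1.486·√S) = 0.02 × 5510 / (1.486 × √0.0008897) = 2486.
At y = 34.9 ft: A R^(2/3) = 2760 — too large.
At y = 28 ft: A R^(2/3) = 2136 — too small.
At y = 31.9 ft: A R^(2/3) = 2488 — close enough.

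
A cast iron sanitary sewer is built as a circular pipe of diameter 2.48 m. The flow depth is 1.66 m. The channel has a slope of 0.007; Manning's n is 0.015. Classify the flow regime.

For a circular section of diameter D = 2.48 m at depth y = 1.66 m, the central angle is θ = 2 arccos(1 − 2y/D) = 3.833 rad. Then A = (D²/8)(θ − sin θ) = 3.437 m² and P = Dθ/2 = 4.753 m.
Hydraulic radius R = A/P = 3.437/4.753 = 0.7231 m.
V = (1/n) R^(2/3) √S = (1/0.015) × 0.7231^(2/3) × √0.007 = 4.494 m/s. Hydraulic depth D_h = A/T = 3.437/2.333 = 1.473 m.
Froude number Fr = V/√(g·D_h) = 4.494/√(9.81×1.473) = 1.18, which is greater than 1, so the flow is supercritical.

supercritical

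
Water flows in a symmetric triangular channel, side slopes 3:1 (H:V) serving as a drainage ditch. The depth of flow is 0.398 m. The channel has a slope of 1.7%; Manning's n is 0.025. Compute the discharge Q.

Q = 0.816 m³/s

For a triangular section with side slope z = 3: A = zy² = 3×0.398² = 0.4752 m²; P = 2y√(1+z²) = 2×0.398×3.162 = 2.517 m.
Hydraulic radius R = A/P = 0.4752/2.517 = 0.1888 m.
Manning's equation: Q = (1/n) A R^(2/3) S^(1/2) = (1/0.025) × 0.4752 × 0.1888^(2/3) × 0.017^(1/2) = 0.816 m³/s.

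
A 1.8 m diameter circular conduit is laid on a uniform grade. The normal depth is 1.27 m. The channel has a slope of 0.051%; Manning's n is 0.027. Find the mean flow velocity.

For a circular section of diameter D = 1.8 m at depth y = 1.27 m, the central angle is θ = 2 arccos(1 − 2y/D) = 3.989 rad. Then A = (D²/8)(θ − sin θ) = 1.919 m² and P = Dθ/2 = 3.59 m.
Hydraulic radius R = A/P = 1.919/3.59 = 0.5346 m.
From Manning's equation, V = (1/n) R^(2/3) S^(1/2) = (1/0.027) × 0.5346^(2/3) × 0.00051^(1/2) = 0.551 m/s.

V = 0.551 m/s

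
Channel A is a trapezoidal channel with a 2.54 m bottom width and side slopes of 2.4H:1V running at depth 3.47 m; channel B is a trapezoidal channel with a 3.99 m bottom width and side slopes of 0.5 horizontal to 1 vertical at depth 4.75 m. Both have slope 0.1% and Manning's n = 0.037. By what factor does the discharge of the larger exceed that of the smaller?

Channel A: With bottom width b = 2.54 m and side slope z = 2.4: A = (b + zy)y = (2.54 + 2.4×3.47)×3.47 = 37.71 m²; P = b + 2y√(1+z²) = 2.54 + 2×3.47×2.6 = 20.58 m. Hydraulic radius R = A/P = 37.71/20.58 = 1.832 m. Q_A = (1/0.037)·37.71·1.832^(2/3)·√0.001 = 48.26 m³/s.
Channel B: With bottom width b = 3.99 m and side slope z = 0.5: A = (b + zy)y = (3.99 + 0.5×4.75)×4.75 = 30.23 m²; P = b + 2y√(1+z²) = 3.99 + 2×4.75×1.118 = 14.61 m. Hydraulic radius R = A/P = 30.23/14.61 = 2.069 m. Q_B = (1/0.037)·30.23·2.069^(2/3)·√0.001 = 41.96 m³/s.
The larger discharge is 48.26 m³/s and the smaller is 41.96 m³/s; the ratio is 1.15.

1.15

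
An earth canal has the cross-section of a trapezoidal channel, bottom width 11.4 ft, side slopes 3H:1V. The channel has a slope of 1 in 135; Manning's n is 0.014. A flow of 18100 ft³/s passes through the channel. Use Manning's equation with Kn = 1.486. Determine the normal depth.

y_n = 12 ft

Manning's equation rearranged: A R^(2/3) = nQ / (1.486·√S) = 0.014 × 18100 / (1.486 × √0.007407) = 1981.
At y = 8.64 ft: A R^(2/3) = 928 — short.
At y = 13.9 ft: A R^(2/3) = 2811 — over.
At y = 12 ft: A R^(2/3) = 1984 — matches.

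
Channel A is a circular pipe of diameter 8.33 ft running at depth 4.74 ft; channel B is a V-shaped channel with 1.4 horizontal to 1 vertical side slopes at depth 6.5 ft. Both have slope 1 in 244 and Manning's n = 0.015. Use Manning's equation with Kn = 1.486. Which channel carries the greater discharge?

Channel A: For a circular section of diameter D = 8.33 ft at depth y = 4.74 ft, the central angle is θ = 2 arccos(1 − 2y/D) = 3.419 rad. Then A = (D²/8)(θ − sin θ) = 32.02 ft² and P = Dθ/2 = 14.24 ft. Hydraulic radius R = A/P = 32.02/14.24 = 2.249 ft. Q_A = (1.486/0.015)·32.02·2.249^(2/3)·√0.004098 = 348.6 ft³/s.
Channel B: For a triangular section with side slope z = 1.4: A = zy² = 1.4×6.5² = 59.15 ft²; P = 2y√(1+z²) = 2×6.5×1.72 = 22.37 ft. Hydraulic radius R = A/P = 59.15/22.37 = 2.645 ft. Q_B = (1.486/0.015)·59.15·2.645^(2/3)·√0.004098 = 717.4 ft³/s.
Q_A = 348.6 ft³/s vs Q_B = 717.4 ft³/s, so channel B carries more.

channel B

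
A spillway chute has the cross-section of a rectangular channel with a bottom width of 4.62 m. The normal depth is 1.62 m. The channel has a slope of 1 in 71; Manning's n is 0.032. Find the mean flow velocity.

V = 3.59 m/s

Flow area A = b·y = 4.62 × 1.62 = 7.484 m². Wetted perimeter P = b + 2y = 4.62 + 2×1.62 = 7.86 m.
Hydraulic radius R = A/P = 7.484/7.86 = 0.9522 m.
From Manning's equation, V = (1/n) R^(2/3) S^(1/2) = (1/0.032) × 0.9522^(2/3) × 0.01408^(1/2) = 3.59 m/s.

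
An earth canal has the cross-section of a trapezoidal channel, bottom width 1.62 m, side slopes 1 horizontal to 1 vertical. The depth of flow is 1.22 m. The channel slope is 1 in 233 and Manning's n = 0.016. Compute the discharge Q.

Q = 11 m³/s

With bottom width b = 1.62 m and side slope z = 1: A = (b + zy)y = (1.62 + 1×1.22)×1.22 = 3.465 m²; P = b + 2y√(1+z²) = 1.62 + 2×1.22×1.414 = 5.071 m.
Hydraulic radius R = A/P = 3.465/5.071 = 0.6833 m.
Manning's equation: Q = (1/n) A R^(2/3) S^(1/2) = (1/0.016) × 3.465 × 0.6833^(2/3) × 0.004292^(1/2) = 11 m³/s.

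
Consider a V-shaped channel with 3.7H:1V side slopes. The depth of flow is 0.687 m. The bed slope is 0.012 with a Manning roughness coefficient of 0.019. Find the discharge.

For a triangular section with side slope z = 3.7: A = zy² = 3.7×0.687² = 1.746 m²; P = 2y√(1+z²) = 2×0.687×3.833 = 5.266 m.
Hydraulic radius R = A/P = 1.746/5.266 = 0.3316 m.
Manning's equation: Q = (1/n) A R^(2/3) S^(1/2) = (1/0.019) × 1.746 × 0.3316^(2/3) × 0.012^(1/2) = 4.82 m³/s.

Q = 4.82 m³/s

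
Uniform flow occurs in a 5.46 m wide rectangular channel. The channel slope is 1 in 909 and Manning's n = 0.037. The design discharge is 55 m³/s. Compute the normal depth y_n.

Manning's equation rearranged: A R^(2/3) = nQ / (1·√S) = 0.037 × 55 / (√0.0011) = 61.35.
Try y = 6.03 m: A R^(2/3) = 50.14 — too small.
Try y = 8.38 m: A R^(2/3) = 74.06 — too large.
Try y = 7.14 m: A R^(2/3) = 61.36 — ≈ 61.35.

y_n = 7.14 m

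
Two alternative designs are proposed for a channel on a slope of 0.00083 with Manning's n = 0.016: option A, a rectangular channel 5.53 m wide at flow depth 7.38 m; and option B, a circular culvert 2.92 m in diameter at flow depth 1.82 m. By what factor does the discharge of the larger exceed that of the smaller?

Channel A: Flow area A = b·y = 5.53 × 7.38 = 40.81 m². Wetted perimeter P = b + 2y = 5.53 + 2×7.38 = 20.29 m. Hydraulic radius R = A/P = 40.81/20.29 = 2.011 m. Q_A = (1/0.016)·40.81·2.011^(2/3)·√0.00083 = 117.1 m³/s.
Channel B: For a circular section of diameter D = 2.92 m at depth y = 1.82 m, the central angle is θ = 2 arccos(1 − 2y/D) = 3.64 rad. Then A = (D²/8)(θ − sin θ) = 4.389 m² and P = Dθ/2 = 5.314 m. Hydraulic radius R = A/P = 4.389/5.314 = 0.8259 m. Q_B = (1/0.016)·4.389·0.8259^(2/3)·√0.00083 = 6.956 m³/s.
The larger discharge is 117.1 m³/s and the smaller is 6.956 m³/s; the ratio is 16.8.

16.8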